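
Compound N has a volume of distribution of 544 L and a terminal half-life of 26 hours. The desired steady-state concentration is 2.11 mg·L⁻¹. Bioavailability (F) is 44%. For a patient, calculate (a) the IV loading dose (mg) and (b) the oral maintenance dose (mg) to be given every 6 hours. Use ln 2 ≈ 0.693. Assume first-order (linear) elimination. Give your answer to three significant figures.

(a) 1150 mg; (b) 417 mg

LD = Vd × C = 544.0 × 2.11 = 1148 mg
CL = 0.693 × Vd / t½ = 0.693 × 544.0 / 26 = 14.50 L/h
D = CL × Css × τ / F = 14.50 × 2.11 × 6 / 0.44 = 417.2 mg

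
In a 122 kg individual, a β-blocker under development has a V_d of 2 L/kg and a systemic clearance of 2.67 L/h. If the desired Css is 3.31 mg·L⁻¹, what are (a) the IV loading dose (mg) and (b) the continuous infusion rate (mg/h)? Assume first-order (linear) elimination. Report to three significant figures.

Total Vd = 2 × 122 = 244.0 L
Loading dose = Vd × C = 244.0 × 3.31 = 807.6 mg
Infusion rate = 2.670 L/h × 3.31 mg/L = 8.838 mg/h

(a) 808 mg; (b) 8.84 mg/h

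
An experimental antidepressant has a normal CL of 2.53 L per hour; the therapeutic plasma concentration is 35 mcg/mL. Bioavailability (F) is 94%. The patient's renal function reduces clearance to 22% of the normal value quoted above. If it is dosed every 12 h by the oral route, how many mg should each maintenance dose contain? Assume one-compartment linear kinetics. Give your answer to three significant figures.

Patient clearance = 0.22 × 2.530 = 0.5566 L/h
D = CL × Css × τ / F = 0.5566 × 35 × 12 / 0.94 = 248.7 mg

249 mg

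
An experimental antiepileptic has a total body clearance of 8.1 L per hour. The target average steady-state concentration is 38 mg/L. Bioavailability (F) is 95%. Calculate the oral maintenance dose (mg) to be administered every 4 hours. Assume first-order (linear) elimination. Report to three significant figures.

1300 mg

D = CL × Css × τ / F = 8.100 × 38 × 4 / 0.95 = 1296 mg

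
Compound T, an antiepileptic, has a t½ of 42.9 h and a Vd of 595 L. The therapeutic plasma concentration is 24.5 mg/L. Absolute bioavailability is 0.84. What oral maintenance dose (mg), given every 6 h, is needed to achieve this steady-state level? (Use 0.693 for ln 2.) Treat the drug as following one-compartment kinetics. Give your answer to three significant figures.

k = 0.693/42.9 = 0.01615 h⁻¹, so CL = k·Vd = 0.01615 × 595.0 = 9.609 L/h
D = CL × Css × τ / F = 9.609 × 24.5 × 6 / 0.84 = 1682 mg

1680 mg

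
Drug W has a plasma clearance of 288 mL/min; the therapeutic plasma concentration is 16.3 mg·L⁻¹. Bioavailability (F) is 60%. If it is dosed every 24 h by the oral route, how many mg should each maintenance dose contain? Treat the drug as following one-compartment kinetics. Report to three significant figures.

11300 mg

CL = 288 mL/min = 288 × 0.06 = 17.28 L/h
D = CL × Css × τ / F = 17.28 × 16.3 × 24 / 0.6 = 11270 mg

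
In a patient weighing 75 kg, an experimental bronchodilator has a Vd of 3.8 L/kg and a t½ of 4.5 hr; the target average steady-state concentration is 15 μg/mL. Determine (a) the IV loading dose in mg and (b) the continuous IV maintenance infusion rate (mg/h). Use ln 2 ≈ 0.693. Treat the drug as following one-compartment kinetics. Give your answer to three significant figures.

(a) 4280 mg; (b) 658 mg/h

Total Vd = 3.8 × 75 = 285.0 L
LD = Vd × C = 285.0 × 15 = 4275 mg
CL = 0.693 × Vd / t½ = 0.693 × 285.0 / 4.5 = 43.89 L/h
Infusion rate = CL × Css = 43.89 × 15 = 658.4 mg/h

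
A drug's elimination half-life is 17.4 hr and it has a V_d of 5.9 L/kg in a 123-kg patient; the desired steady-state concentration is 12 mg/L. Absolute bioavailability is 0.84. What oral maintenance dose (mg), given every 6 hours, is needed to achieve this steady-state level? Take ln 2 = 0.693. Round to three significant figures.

Vd = 5.9 L/kg × 123 kg = 725.7 L
k = 0.693/17.4 = 0.03983 h⁻¹, so CL = k·Vd = 0.03983 × 725.7 = 28.90 L/h
D = CL × Css × τ / F = 28.90 × 12 × 6 / 0.84 = 2477 mg

2480 mg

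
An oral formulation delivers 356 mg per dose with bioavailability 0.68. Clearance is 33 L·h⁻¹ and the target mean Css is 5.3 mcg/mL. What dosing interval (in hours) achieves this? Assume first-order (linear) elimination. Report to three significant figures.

F·D/τ = CL·Css → τ = F·D / (CL·Css).
τ = 0.68 × 356 / (33 × 5.3) = 1.384 h

1.38 h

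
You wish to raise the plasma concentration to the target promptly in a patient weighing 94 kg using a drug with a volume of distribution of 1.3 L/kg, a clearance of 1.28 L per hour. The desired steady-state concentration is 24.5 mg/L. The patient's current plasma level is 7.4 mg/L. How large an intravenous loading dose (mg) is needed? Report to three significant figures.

Total Vd = 1.3 × 94 = 122.2 L
The loading dose fills Vd to the target concentration.
Concentration deficit ΔC = 24.5 − 7.4 = 17.10 mg/L
LD = Vd × ΔC = 122.2 × 17.10 = 2090 mg

2090 mg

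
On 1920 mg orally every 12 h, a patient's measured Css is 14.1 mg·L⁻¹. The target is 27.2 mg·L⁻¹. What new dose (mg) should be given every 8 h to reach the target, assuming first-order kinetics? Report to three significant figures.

For first-order elimination, Css ∝ F·D/(CL·τ); F and CL are unchanged, so Css ∝ D/τ.
D₂ = D₁ × (Css,target / Css,current) × (τ₂/τ₁) = 1920 × (27.2/14.1) × (8/12) = 2469 mg

2470 mg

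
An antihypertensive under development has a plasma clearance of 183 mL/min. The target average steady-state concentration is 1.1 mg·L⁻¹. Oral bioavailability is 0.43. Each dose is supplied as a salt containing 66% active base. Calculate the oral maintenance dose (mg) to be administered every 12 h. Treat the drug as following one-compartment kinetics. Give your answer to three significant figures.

511 mg

CL = 183 mL/min × 60/1000 = 10.98 L/h
At steady state, dose per interval replaces the amount cleared in that interval: F·S·D/τ = CL·Css.
D = CL × Css × τ / F / S = 10.98 × 1.1 × 12 / 0.43 / 0.66 = 510.7 mg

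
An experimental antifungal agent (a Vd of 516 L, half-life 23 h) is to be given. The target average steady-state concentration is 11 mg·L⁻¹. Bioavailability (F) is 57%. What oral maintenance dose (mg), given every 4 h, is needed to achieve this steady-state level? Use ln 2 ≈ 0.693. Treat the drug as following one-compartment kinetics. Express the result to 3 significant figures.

1200 mg

CL = ln 2 · Vd / t½ = 0.693 × 516.0 / 23 = 15.55 L/h
D = CL × Css × τ / F = 15.55 × 11 × 4 / 0.57 = 1200 mg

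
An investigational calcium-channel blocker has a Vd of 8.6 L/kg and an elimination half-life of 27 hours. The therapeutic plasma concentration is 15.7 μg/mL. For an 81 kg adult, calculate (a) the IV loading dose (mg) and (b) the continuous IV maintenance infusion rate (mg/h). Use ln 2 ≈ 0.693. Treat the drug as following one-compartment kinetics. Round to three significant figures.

Vd = 8.6 L/kg × 81 kg = 696.6 L
LD = Vd × C = 696.6 × 15.7 = 10940 mg
CL = 0.693 × Vd / t½ = 0.693 × 696.6 / 27 = 17.88 L/h
Infusion rate = CL × Css = 17.88 × 15.7 = 280.7 mg/h

(a) 10900 mg; (b) 281 mg/h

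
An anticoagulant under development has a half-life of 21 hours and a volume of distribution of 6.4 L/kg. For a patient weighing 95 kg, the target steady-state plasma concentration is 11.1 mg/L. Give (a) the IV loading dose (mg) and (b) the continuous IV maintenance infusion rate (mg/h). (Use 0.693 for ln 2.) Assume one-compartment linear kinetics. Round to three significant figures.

(a) 6750 mg; (b) 223 mg/h

Vd = 6.4 L/kg × 95 kg = 608.0 L
LD = Vd × C = 608.0 × 11.1 = 6749 mg
CL = 0.693 × Vd / t½ = 0.693 × 608.0 / 21 = 20.06 L/h
Infusion rate = CL × Css = 20.06 × 11.1 = 222.7 mg/h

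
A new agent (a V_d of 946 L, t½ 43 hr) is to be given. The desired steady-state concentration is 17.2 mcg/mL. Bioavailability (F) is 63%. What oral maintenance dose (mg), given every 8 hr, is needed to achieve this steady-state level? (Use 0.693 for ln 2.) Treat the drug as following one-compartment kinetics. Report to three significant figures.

CL = 0.693 × Vd / t½ = 0.693 × 946.0 / 43 = 15.25 L/h
D = CL × Css × τ / F = 15.25 × 17.2 × 8 / 0.63 = 3331 mg

3330 mg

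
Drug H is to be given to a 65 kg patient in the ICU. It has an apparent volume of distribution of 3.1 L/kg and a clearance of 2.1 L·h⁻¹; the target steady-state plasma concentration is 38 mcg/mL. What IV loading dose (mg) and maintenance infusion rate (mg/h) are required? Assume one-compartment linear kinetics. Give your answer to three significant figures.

Total Vd = 3.1 × 65 = 201.5 L
LD = Vd · C_target = 201.5 × 38 = 7657 mg
Maintenance infusion rate = CL × Css = 2.100 × 38 = 79.80 mg/h

(a) 7660 mg; (b) 79.8 mg/h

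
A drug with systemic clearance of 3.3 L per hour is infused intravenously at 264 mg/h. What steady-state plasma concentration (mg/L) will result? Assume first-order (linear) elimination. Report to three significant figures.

80.0 mg/L

Css = rate / CL = 264 / 3.300 = 80.00 mg/L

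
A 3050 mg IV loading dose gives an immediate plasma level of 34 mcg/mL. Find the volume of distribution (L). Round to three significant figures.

Immediately after an IV bolus, C₀ = Dose / Vd, so Vd = Dose / C₀.
Vd = 3050 / 34 = 89.71 L

89.7 L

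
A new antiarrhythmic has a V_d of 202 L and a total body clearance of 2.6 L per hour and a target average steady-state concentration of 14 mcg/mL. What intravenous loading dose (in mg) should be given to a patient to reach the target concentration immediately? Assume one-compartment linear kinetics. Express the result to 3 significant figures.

LD = Vd × C = 202.0 × 14.00 = 2828 mg

2830 mg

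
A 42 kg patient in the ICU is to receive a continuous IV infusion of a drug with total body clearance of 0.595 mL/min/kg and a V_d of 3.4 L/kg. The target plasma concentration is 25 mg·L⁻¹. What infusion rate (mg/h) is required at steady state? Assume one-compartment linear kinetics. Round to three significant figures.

CL = 0.595 mL/min/kg × 42 kg = 24.99 mL/min = 24.99 × 60/1000 = 1.499 L/h
Infusion rate = CL · Css = 1.499 L/h × 25 mg/L = 37.48 mg/h

37.5 mg/h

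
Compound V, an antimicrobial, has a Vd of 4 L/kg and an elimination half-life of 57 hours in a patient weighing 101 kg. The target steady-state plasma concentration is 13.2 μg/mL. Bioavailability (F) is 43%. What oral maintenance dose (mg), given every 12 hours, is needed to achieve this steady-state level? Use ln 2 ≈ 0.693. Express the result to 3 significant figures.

1810 mg

Total Vd = 4 × 101 = 404.0 L
CL = ln 2 · Vd / t½ = 0.693 × 404.0 / 57 = 4.912 L/h
D = CL × Css × τ / F = 4.912 × 13.2 × 12 / 0.43 = 1809 mg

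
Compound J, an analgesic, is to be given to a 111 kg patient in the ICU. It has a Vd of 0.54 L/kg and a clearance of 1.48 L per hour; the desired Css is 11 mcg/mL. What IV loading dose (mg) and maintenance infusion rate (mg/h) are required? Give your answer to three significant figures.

Vd(total) = 111 kg × 0.54 L/kg = 59.94 L
Loading dose = Vd × C = 59.94 × 11 = 659.3 mg
Maintenance infusion rate = CL × Css = 1.480 × 11 = 16.28 mg/h

(a) 659 mg; (b) 16.3 mg/h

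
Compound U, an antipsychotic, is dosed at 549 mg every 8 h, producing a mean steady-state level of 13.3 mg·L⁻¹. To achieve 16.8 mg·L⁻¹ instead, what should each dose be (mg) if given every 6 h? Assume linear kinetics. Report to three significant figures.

With linear kinetics, Css is proportional to dose rate (D/τ) at fixed clearance.
D₂ = D₁ × (Css,target / Css,current) × (τ₂/τ₁) = 549 × (16.8/13.3) × (6/8) = 520.1 mg

520 mg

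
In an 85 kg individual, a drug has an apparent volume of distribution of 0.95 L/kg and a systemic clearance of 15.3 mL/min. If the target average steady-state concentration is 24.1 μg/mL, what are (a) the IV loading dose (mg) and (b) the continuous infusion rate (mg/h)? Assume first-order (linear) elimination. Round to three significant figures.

Vd(total) = 85 kg × 0.95 L/kg = 80.75 L
Loading dose = Vd × C = 80.75 × 24.1 = 1946 mg
Convert clearance: 15.3 mL/min × 60 min/h ÷ 1000 mL/L = 0.9180 L/h
Infusion rate = 0.9180 L/h × 24.1 mg/L = 22.12 mg/h

(a) 1950 mg; (b) 22.1 mg/h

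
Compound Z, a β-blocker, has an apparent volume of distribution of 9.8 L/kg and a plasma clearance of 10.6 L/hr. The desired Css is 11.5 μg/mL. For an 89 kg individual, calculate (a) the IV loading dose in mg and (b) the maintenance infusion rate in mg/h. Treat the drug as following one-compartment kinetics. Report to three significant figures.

(a) 10000 mg; (b) 122 mg/h

Total Vd = 9.8 × 89 = 872.2 L
Loading: fill Vd to C_target → 872.2 L × 11.5 mg/L = 10030 mg
Maintenance infusion rate = CL × Css = 10.60 × 11.5 = 121.9 mg/h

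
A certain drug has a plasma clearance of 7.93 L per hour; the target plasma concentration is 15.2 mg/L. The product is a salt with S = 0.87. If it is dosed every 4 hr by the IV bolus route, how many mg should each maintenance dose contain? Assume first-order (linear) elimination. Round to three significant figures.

554 mg

D = CL × Css × τ / S = 7.930 × 15.2 × 4 / 0.87 = 554.2 mg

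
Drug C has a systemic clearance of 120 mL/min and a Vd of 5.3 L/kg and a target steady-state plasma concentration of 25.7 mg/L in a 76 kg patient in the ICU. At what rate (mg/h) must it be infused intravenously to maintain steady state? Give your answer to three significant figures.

185 mg/h

CL = 120 mL/min = 120 × 0.06 = 7.200 L/h
At steady state, infusion rate equals elimination rate: rate in = CL × Css.
R₀ = 7.200 × 25.7 = 185.0 mg/h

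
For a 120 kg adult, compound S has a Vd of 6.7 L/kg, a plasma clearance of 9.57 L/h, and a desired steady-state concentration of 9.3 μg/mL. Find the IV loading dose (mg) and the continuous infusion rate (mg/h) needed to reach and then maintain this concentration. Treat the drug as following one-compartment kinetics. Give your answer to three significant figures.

Vd(total) = 120 kg × 6.7 L/kg = 804.0 L
Loading: fill Vd to C_target → 804.0 L × 9.3 mg/L = 7477 mg
Infusion rate = 9.570 L/h × 9.3 mg/L = 89.00 mg/h

(a) 7480 mg; (b) 89.0 mg/h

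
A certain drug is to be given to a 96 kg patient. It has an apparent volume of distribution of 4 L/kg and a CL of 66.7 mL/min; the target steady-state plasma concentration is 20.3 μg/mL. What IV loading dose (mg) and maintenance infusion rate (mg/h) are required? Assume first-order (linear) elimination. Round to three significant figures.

Total Vd = 4 × 96 = 384.0 L
LD = Vd · C_target = 384.0 × 20.3 = 7795 mg
CL = 66.7 mL/min × 60/1000 = 4.002 L/h
Infusion rate = 4.002 L/h × 20.3 mg/L = 81.24 mg/h

(a) 7800 mg; (b) 81.2 mg/h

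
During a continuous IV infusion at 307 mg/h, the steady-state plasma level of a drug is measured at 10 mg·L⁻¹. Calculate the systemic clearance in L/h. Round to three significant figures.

30.7 L/h

At steady state, infusion rate = CL × Css, so CL = rate / Css.
CL = 307 / 10 = 30.70 L/h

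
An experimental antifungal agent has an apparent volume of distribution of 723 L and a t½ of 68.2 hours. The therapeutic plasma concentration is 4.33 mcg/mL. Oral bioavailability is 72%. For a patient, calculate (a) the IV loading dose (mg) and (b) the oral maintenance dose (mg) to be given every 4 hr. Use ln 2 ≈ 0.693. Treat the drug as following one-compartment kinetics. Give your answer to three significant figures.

(a) 3130 mg; (b) 177 mg

LD = Vd × C = 723.0 × 4.33 = 3131 mg
CL = 0.693 × Vd / t½ = 0.693 × 723.0 / 68.2 = 7.347 L/h
D = CL × Css × τ / F = 7.347 × 4.33 × 4 / 0.72 = 176.7 mg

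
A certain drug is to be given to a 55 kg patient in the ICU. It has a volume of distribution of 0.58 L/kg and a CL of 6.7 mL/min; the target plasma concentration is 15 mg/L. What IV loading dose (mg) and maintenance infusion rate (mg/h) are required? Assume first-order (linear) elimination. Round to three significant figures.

(a) 479 mg; (b) 6.03 mg/h

Total Vd = 0.58 × 55 = 31.90 L
Loading: fill Vd to C_target → 31.90 L × 15 mg/L = 478.5 mg
Convert clearance: 6.7 mL/min × 60 min/h ÷ 1000 mL/L = 0.4020 L/h
Infusion rate = 0.4020 L/h × 15 mg/L = 6.030 mg/h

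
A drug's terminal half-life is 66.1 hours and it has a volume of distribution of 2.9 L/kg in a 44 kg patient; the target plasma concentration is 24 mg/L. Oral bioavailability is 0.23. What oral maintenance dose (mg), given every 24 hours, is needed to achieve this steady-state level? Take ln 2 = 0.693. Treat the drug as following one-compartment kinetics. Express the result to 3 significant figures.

3350 mg

Vd(total) = 44 kg × 2.9 L/kg = 127.6 L
CL = ln 2 · Vd / t½ = 0.693 × 127.6 / 66.1 = 1.338 L/h
D = CL × Css × τ / F = 1.338 × 24 × 24 / 0.23 = 3351 mg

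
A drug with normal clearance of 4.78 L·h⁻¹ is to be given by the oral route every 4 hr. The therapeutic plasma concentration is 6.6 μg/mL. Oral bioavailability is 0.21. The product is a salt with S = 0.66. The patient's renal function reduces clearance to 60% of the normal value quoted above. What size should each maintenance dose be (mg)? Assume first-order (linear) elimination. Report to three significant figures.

546 mg

Patient clearance = 0.6 × 4.780 = 2.868 L/h
At steady state, dose per interval replaces the amount cleared in that interval: F·S·D/τ = CL·Css.
D = CL × Css × τ / F / S = 2.868 × 6.6 × 4 / 0.21 / 0.66 = 546.3 mg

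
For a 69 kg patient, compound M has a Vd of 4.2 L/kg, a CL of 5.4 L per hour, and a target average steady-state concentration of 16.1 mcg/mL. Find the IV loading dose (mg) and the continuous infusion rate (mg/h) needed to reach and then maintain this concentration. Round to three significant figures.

Total Vd = 4.2 × 69 = 289.8 L
LD = Vd · C_target = 289.8 × 16.1 = 4666 mg
Infusion rate = 5.400 L/h × 16.1 mg/L = 86.94 mg/h

(a) 4670 mg; (b) 86.9 mg/h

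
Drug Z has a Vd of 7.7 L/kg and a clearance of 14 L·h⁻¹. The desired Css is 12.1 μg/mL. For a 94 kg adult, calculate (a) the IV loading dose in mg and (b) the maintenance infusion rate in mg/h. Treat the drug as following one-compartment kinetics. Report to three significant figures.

Vd(total) = 94 kg × 7.7 L/kg = 723.8 L
Loading dose = Vd × C = 723.8 × 12.1 = 8758 mg
Infusion rate = 14.00 L/h × 12.1 mg/L = 169.4 mg/h

(a) 8760 mg; (b) 169 mg/h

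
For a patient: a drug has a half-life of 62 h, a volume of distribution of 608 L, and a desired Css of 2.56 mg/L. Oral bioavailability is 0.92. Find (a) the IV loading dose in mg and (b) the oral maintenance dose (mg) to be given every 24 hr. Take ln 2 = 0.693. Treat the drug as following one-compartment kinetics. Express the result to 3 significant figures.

LD = Vd × C = 608.0 × 2.56 = 1556 mg
CL = 0.693 × Vd / t½ = 0.693 × 608.0 / 62 = 6.796 L/h
D = CL × Css × τ / F = 6.796 × 2.56 × 24 / 0.92 = 453.9 mg

(a) 1560 mg; (b) 454 mg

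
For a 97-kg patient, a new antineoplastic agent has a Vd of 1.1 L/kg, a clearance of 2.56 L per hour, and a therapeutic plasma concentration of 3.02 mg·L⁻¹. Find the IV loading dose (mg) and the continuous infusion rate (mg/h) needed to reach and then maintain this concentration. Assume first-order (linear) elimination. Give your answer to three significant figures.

Total Vd = 1.1 × 97 = 106.7 L
Loading dose = Vd × C = 106.7 × 3.02 = 322.2 mg
Maintenance: replace elimination → rate = CL × Css = 2.560 × 3.02 = 7.731 mg/h

(a) 322 mg; (b) 7.73 mg/h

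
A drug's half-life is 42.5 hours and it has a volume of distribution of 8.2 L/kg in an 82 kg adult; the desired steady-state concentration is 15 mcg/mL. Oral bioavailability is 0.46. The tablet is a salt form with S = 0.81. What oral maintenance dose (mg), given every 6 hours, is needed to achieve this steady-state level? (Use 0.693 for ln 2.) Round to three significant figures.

2650 mg

Total Vd = 8.2 × 82 = 672.4 L
CL = 0.693 × Vd / t½ = 0.693 × 672.4 / 42.5 = 10.96 L/h
D = CL × Css × τ / F / S = 10.96 × 15 × 6 / 0.46 / 0.81 = 2647 mg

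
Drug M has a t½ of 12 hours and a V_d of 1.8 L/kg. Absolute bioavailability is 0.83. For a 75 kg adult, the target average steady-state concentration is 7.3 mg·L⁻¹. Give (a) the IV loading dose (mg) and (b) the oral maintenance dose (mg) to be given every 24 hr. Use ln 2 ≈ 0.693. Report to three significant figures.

Vd(total) = 75 kg × 1.8 L/kg = 135.0 L
LD = Vd × C = 135.0 × 7.3 = 985.5 mg
CL = 0.693 × Vd / t½ = 0.693 × 135.0 / 12 = 7.796 L/h
D = CL × Css × τ / F = 7.796 × 7.3 × 24 / 0.83 = 1646 mg

(a) 986 mg; (b) 1650 mg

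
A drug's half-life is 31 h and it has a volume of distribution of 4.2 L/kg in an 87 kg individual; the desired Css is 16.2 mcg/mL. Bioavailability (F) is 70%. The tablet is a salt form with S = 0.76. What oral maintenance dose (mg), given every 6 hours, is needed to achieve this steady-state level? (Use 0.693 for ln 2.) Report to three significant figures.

Vd = 4.2 L/kg × 87 kg = 365.4 L
CL = 0.693 × Vd / t½ = 0.693 × 365.4 / 31 = 8.168 L/h
D = CL × Css × τ / F / S = 8.168 × 16.2 × 6 / 0.7 / 0.76 = 1492 mg

1490 mg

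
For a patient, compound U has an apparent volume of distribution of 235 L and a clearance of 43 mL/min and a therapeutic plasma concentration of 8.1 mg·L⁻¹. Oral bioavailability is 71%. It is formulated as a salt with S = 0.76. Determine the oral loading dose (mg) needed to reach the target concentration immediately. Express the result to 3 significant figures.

3530 mg

LD = Vd × C / F / S = 235.0 × 8.100 / 0.71 / 0.76 = 3528 mg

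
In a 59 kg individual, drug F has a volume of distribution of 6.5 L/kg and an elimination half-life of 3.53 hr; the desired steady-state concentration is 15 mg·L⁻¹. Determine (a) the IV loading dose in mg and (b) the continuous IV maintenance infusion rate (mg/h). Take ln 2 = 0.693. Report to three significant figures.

(a) 5750 mg; (b) 1130 mg/h

Vd = 6.5 L/kg × 59 kg = 383.5 L
LD = Vd × C = 383.5 × 15 = 5753 mg
CL = 0.693 × Vd / t½ = 0.693 × 383.5 / 3.53 = 75.29 L/h
Infusion rate = CL × Css = 75.29 × 15 = 1129 mg/h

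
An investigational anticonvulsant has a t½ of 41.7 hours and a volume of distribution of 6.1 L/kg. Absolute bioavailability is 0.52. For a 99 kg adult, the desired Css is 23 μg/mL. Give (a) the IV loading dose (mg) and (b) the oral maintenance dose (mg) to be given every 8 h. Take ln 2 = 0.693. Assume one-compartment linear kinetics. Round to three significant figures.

(a) 13900 mg; (b) 3550 mg

Vd = 6.1 L/kg × 99 kg = 603.9 L
LD = Vd × C = 603.9 × 23 = 13890 mg
CL = 0.693 × Vd / t½ = 0.693 × 603.9 / 41.7 = 10.04 L/h
D = CL × Css × τ / F = 10.04 × 23 × 8 / 0.52 = 3553 mg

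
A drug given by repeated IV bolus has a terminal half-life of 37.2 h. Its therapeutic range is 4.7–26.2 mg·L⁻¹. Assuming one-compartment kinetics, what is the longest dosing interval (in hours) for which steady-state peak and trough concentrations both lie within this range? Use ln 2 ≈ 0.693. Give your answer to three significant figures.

k = 0.693 / t½ = 0.693 / 37.2 = 0.01863 h⁻¹
Between IV bolus doses, concentration decays as C = C₀·e^(−kτ), so C_peak/C_trough = e^(kτ).
τ_max = ln(C_peak/C_trough) / k = ln(26.2/4.7) / 0.01863 = 1.718 / 0.01863 = 92.22 h

92.2 h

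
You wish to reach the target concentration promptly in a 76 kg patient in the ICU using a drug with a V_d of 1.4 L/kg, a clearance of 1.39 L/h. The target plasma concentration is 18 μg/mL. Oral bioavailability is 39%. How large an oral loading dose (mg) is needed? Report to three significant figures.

Total Vd = 1.4 × 76 = 106.4 L
LD = Vd × C / F = 106.4 × 18.00 / 0.39 = 4911 mg

4910 mg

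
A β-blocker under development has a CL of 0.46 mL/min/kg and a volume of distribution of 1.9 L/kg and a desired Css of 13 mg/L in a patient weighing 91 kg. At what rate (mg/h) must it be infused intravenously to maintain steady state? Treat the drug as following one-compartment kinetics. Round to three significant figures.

32.7 mg/h

CL = 0.46 mL/min/kg × 91 kg = 41.86 mL/min = 41.86 × 60/1000 = 2.512 L/h
Maintenance depends on clearance, not Vd — rate in must match rate out.
Rate = CL × Css = 2.512 × 13 = 32.66 mg/h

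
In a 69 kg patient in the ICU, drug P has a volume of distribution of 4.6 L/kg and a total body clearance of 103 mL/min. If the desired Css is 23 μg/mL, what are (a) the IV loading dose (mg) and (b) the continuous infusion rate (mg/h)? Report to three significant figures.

(a) 7300 mg; (b) 142 mg/h

Vd = 4.6 L/kg × 69 kg = 317.4 L
Loading: fill Vd to C_target → 317.4 L × 23 mg/L = 7300 mg
CL = 103 mL/min × 60/1000 = 6.180 L/h
Maintenance: replace elimination → rate = CL × Css = 6.180 × 23 = 142.1 mg/h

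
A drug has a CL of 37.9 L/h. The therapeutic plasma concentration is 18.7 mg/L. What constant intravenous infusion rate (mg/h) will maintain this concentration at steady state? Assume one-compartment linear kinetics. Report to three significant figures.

Rate = CL × Css = 37.90 × 18.7 = 708.7 mg/h

709 mg/h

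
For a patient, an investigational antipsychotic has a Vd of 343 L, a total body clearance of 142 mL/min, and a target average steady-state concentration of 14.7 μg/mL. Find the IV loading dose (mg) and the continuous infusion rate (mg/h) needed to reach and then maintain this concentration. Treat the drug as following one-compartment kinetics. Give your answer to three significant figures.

(a) 5040 mg; (b) 125 mg/h

LD = Vd · C_target = 343.0 × 14.7 = 5042 mg
Convert clearance: 142 mL/min × 60 min/h ÷ 1000 mL/L = 8.520 L/h
Infusion rate = 8.520 L/h × 14.7 mg/L = 125.2 mg/h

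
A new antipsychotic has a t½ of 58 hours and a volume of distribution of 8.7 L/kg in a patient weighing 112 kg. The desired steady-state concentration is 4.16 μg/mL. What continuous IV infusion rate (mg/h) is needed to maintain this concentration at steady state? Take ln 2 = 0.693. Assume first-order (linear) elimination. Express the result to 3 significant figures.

Vd = 8.7 L/kg × 112 kg = 974.4 L
k = 0.693/58 = 0.01195 h⁻¹, so CL = k·Vd = 0.01195 × 974.4 = 11.64 L/h
Infusion rate = CL × Css = 11.64 × 4.16 = 48.42 mg/h

48.4 mg/h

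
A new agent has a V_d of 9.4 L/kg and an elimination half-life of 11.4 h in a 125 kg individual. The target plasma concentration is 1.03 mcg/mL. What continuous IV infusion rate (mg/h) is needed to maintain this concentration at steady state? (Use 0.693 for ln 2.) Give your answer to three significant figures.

73.6 mg/h

Vd = 9.4 L/kg × 125 kg = 1175 L
k = 0.693/11.4 = 0.06079 h⁻¹, so CL = k·Vd = 0.06079 × 1175 = 71.43 L/h
Infusion rate = CL × Css = 71.43 × 1.03 = 73.57 mg/h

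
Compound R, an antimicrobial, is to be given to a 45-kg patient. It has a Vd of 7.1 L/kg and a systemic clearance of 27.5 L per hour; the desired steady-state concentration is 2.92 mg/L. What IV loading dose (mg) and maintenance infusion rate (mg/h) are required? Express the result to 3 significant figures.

(a) 933 mg; (b) 80.3 mg/h

Vd(total) = 45 kg × 7.1 L/kg = 319.5 L
LD = Vd · C_target = 319.5 × 2.92 = 932.9 mg
Maintenance: replace elimination → rate = CL × Css = 27.50 × 2.92 = 80.30 mg/h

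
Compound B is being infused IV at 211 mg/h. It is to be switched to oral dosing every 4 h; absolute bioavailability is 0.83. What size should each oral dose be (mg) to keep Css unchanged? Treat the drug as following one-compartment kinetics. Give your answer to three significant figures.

To maintain the same Css, the systemic dosing rate must be unchanged: F·D/τ = infusion rate.
D = rate × τ / F = 211 × 4 / 0.83 = 1017 mg

1020 mg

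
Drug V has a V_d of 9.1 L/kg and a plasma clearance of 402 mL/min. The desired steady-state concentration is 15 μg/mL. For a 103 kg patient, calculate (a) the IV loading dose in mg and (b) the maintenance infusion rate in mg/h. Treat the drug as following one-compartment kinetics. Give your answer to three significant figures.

Total Vd = 9.1 × 103 = 937.3 L
Loading: fill Vd to C_target → 937.3 L × 15 mg/L = 14060 mg
Convert clearance: 402 mL/min × 60 min/h ÷ 1000 mL/L = 24.12 L/h
Infusion rate = 24.12 L/h × 15 mg/L = 361.8 mg/h

(a) 14100 mg; (b) 362 mg/h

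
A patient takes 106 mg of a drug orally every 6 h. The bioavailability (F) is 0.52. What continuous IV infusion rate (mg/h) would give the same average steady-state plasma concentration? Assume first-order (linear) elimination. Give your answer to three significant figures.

9.19 mg/h

Equivalent systemic input: infusion rate = F·D/τ.
Rate = 0.52 × 106 / 6 = 9.187 mg/h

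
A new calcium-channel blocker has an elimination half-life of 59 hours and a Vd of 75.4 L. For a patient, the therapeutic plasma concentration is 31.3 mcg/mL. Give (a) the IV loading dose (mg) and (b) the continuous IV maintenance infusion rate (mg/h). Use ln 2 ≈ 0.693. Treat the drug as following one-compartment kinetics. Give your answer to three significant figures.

LD = Vd × C = 75.40 × 31.3 = 2360 mg
CL = 0.693 × Vd / t½ = 0.693 × 75.40 / 59 = 0.8856 L/h
Infusion rate = CL × Css = 0.8856 × 31.3 = 27.72 mg/h

(a) 2360 mg; (b) 27.7 mg/h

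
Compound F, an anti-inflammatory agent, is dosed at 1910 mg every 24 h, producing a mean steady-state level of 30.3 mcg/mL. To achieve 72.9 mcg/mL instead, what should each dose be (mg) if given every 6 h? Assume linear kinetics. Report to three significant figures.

With linear kinetics, Css is proportional to dose rate (D/τ) at fixed clearance.
D₂ = D₁ × (Css,target / Css,current) × (τ₂/τ₁) = 1910 × (72.9/30.3) × (6/24) = 1149 mg

1150 mg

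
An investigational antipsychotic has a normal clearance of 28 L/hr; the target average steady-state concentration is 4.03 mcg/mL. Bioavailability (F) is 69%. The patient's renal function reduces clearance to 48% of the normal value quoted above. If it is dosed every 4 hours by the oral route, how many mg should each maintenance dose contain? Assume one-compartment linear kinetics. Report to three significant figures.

Patient clearance = 0.48 × 28.00 = 13.44 L/h
D = CL × Css × τ / F = 13.44 × 4.03 × 4 / 0.69 = 314.0 mg

314 mg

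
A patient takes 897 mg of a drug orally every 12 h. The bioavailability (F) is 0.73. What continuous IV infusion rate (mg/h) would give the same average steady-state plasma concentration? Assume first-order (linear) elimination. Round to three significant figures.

54.6 mg/h

Equivalent systemic input: infusion rate = F·D/τ.
Rate = 0.73 × 897 / 12 = 54.57 mg/h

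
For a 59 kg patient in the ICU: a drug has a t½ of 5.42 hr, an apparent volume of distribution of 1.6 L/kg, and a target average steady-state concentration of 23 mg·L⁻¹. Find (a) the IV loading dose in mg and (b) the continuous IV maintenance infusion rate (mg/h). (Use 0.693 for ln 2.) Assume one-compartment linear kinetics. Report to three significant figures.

Total Vd = 1.6 × 59 = 94.40 L
LD = Vd × C = 94.40 × 23 = 2171 mg
CL = 0.693 × Vd / t½ = 0.693 × 94.40 / 5.42 = 12.07 L/h
Infusion rate = CL × Css = 12.07 × 23 = 277.6 mg/h

(a) 2170 mg; (b) 278 mg/h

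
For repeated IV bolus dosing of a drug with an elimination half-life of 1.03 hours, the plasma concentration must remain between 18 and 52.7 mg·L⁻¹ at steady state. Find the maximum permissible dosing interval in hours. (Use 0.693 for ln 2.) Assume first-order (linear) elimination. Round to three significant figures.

k = 0.693 / t½ = 0.693 / 1.03 = 0.6728 h⁻¹
Between IV bolus doses, concentration decays as C = C₀·e^(−kτ), so C_peak/C_trough = e^(kτ).
τ_max = ln(C_peak/C_trough) / k = ln(52.7/18) / 0.6728 = 1.074 / 0.6728 = 1.596 h

1.60 h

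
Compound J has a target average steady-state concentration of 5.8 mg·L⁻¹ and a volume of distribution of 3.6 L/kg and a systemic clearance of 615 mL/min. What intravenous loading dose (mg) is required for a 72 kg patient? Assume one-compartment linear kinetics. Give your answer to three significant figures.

Vd(total) = 72 kg × 3.6 L/kg = 259.2 L
LD = Vd × C = 259.2 × 5.800 = 1503 mg

1500 mg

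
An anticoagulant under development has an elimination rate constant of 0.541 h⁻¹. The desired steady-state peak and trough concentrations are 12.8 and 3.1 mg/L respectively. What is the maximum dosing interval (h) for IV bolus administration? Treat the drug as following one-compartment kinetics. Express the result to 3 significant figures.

2.62 h

Between IV bolus doses, concentration decays as C = C₀·e^(−kτ), so C_peak/C_trough = e^(kτ).
τ_max = ln(C_peak/C_trough) / k = ln(12.8/3.1) / 0.5410 = 1.418 / 0.5410 = 2.621 h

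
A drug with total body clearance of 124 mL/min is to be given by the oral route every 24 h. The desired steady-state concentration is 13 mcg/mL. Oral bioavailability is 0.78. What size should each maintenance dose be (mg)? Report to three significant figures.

2980 mg

Convert clearance: 124 mL/min × 60 min/h ÷ 1000 mL/L = 7.440 L/h
D = CL × Css × τ / F = 7.440 × 13 × 24 / 0.78 = 2976 mg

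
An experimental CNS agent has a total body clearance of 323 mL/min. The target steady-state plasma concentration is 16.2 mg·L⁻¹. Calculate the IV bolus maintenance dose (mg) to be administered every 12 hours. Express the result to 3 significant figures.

Convert clearance: 323 mL/min × 60 min/h ÷ 1000 mL/L = 19.38 L/h
D = CL × Css × τ = 19.38 × 16.2 × 12 = 3767 mg

3770 mg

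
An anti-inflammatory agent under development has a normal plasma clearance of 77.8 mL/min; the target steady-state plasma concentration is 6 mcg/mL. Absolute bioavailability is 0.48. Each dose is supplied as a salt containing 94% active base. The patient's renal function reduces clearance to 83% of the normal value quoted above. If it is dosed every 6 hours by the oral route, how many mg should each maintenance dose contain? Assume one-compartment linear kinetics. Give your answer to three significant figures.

309 mg

CL = 77.8 mL/min × 60/1000 = 4.668 L/h
Patient clearance = 0.83 × 4.668 = 3.874 L/h
D = CL × Css × τ / F / S = 3.874 × 6 × 6 / 0.48 / 0.94 = 309.1 mg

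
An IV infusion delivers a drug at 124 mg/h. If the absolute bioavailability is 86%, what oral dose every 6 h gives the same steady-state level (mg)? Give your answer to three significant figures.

To maintain the same Css, the systemic dosing rate must be unchanged: F·D/τ = infusion rate.
D = rate × τ / F = 124 × 6 / 0.86 = 865.1 mg

865 mg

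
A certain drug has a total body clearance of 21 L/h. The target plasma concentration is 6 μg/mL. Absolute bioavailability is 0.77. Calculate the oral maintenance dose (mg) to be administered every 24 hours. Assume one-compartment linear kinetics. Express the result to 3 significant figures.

3930 mg

D = CL × Css × τ / F = 21.00 × 6 × 24 / 0.77 = 3927 mg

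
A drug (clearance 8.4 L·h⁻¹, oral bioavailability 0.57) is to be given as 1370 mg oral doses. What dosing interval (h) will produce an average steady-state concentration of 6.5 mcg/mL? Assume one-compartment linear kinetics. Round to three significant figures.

F·D/τ = CL·Css → τ = F·D / (CL·Css).
τ = 0.57 × 1370 / (8.4 × 6.5) = 14.30 h

14.3 h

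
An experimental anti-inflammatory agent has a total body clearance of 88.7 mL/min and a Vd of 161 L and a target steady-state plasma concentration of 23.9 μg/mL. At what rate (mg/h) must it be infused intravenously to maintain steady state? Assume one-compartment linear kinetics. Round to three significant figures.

CL = 88.7 mL/min × 60/1000 = 5.322 L/h
Maintenance depends on clearance, not Vd — rate in must match rate out.
R₀ = 5.322 × 23.9 = 127.2 mg/h

127 mg/h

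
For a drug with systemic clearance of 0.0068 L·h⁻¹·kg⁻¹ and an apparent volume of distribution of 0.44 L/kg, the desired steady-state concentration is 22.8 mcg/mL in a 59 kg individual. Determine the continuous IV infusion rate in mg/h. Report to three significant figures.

CL = 0.0068 L·h⁻¹·kg⁻¹ × 59 kg = 0.4012 L/h
Rate = CL × Css = 0.4012 × 22.8 = 9.147 mg/h

9.15 mg/h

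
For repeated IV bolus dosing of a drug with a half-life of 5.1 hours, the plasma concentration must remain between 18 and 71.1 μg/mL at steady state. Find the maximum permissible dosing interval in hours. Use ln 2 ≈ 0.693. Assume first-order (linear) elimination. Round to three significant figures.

10.1 h

k = 0.693 / t½ = 0.693 / 5.1 = 0.1359 h⁻¹
Between IV bolus doses, concentration decays as C = C₀·e^(−kτ), so C_peak/C_trough = e^(kτ).
τ_max = ln(C_peak/C_trough) / k = ln(71.1/18) / 0.1359 = 1.374 / 0.1359 = 10.11 h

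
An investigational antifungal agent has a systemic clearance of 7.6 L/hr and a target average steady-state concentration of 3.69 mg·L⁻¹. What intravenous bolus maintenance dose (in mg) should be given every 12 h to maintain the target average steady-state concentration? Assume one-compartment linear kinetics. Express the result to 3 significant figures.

At steady state, dose per interval replaces the amount cleared in that interval: D/τ = CL·Css.
D = CL × Css × τ = 7.600 × 3.69 × 12 = 336.5 mg

337 mg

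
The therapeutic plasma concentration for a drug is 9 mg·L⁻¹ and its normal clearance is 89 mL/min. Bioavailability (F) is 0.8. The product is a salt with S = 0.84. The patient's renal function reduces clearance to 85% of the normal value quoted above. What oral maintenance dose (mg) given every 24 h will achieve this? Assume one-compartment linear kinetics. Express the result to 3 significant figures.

1460 mg

CL = 89 mL/min = 89 × 0.06 = 5.340 L/h
Patient clearance = 0.85 × 5.340 = 4.539 L/h
D = CL × Css × τ / F / S = 4.539 × 9 × 24 / 0.8 / 0.84 = 1459 mg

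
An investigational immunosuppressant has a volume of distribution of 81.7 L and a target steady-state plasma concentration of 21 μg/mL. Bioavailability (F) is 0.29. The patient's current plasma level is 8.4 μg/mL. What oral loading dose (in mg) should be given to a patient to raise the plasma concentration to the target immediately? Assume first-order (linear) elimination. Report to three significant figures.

3550 mg

Concentration deficit ΔC = 21 − 8.4 = 12.60 mg/L
LD = Vd × ΔC / F = 81.70 × 12.60 / 0.29 = 3550 mg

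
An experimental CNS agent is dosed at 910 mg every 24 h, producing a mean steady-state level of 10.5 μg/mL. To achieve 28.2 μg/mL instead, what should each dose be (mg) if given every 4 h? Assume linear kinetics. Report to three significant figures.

407 mg

With linear kinetics, Css is proportional to dose rate (D/τ) at fixed clearance.
D₂ = D₁ × (Css,target / Css,current) × (τ₂/τ₁) = 910 × (28.2/10.5) × (4/24) = 407.3 mg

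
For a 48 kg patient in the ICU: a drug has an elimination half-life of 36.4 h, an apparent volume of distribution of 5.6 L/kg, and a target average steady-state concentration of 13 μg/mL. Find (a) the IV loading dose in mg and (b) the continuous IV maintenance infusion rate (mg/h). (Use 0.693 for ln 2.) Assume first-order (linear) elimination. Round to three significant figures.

Vd = 5.6 L/kg × 48 kg = 268.8 L
LD = Vd × C = 268.8 × 13 = 3494 mg
CL = 0.693 × Vd / t½ = 0.693 × 268.8 / 36.4 = 5.118 L/h
Infusion rate = CL × Css = 5.118 × 13 = 66.53 mg/h

(a) 3490 mg; (b) 66.5 mg/h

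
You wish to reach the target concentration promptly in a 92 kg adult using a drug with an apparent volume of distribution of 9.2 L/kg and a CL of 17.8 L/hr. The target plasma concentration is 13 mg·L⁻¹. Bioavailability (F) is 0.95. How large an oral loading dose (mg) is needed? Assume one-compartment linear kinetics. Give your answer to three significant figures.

Total Vd = 9.2 × 92 = 846.4 L
LD = Vd × C / F = 846.4 × 13.00 / 0.95 = 11580 mg

11600 mg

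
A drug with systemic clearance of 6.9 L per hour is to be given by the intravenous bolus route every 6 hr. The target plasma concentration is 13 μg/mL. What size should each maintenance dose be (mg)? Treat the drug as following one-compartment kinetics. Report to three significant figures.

At steady state, dose per interval replaces the amount cleared in that interval: D/τ = CL·Css.
D = CL × Css × τ = 6.900 × 13 × 6 = 538.2 mg

538 mg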